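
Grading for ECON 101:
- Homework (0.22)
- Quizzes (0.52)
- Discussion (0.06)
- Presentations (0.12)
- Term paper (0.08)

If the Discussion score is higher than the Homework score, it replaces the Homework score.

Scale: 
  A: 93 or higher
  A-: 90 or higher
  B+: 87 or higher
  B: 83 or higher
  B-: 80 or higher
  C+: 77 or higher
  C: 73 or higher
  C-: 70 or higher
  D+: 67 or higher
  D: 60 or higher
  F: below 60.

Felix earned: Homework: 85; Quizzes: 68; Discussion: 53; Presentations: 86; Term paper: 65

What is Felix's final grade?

Discussion (53) ≤ Homework (85), so Homework stays at 85.
Weighted total:
  Homework 85 × 0.22 = 18.7
  Quizzes 68 × 0.52 = 35.36
  Discussion 53 × 0.06 = 3.18
  Presentations 86 × 0.12 = 10.32
  Term paper 65 × 0.08 = 5.2
Sum = 72.76
72.76 is ≥ 70 and < 73 → C-

C-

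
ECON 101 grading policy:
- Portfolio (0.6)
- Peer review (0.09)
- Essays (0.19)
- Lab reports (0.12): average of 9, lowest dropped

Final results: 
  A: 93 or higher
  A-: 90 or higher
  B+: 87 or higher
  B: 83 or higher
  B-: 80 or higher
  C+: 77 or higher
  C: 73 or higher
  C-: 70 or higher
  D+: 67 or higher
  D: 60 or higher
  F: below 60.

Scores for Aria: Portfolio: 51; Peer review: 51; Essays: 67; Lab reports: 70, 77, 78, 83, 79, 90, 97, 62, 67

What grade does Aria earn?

Lab reports: drop 62 → average of remaining 8 = 641/8 = 80.125
Weighted total:
  Portfolio 51 × 0.6 = 30.6
  Peer review 51 × 0.09 = 4.59
  Essays 67 × 0.19 = 12.73
  Lab reports 80.125 × 0.12 = 9.615
Sum = 57.535
57.535 < 60 → F

F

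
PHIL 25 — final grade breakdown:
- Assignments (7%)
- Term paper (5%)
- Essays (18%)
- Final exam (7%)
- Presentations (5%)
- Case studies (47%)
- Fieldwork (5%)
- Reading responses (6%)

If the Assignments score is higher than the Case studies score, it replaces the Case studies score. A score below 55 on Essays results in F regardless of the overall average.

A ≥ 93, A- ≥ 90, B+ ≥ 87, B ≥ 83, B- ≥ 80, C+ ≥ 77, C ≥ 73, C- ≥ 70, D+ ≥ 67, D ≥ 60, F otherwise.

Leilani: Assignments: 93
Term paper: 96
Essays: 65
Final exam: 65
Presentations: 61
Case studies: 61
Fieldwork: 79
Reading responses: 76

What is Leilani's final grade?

B-

Assignments (93) > Case studies (61), so Case studies counts as 93.
Essays score 65 ≥ 55: minimum met.
Weighted total:
  Assignments 93 × 0.07 = 6.51
  Term paper 96 × 0.05 = 4.8
  Essays 65 × 0.18 = 11.7
  Final exam 65 × 0.07 = 4.55
  Presentations 61 × 0.05 = 3.05
  Case studies 93 × 0.47 = 43.71
  Fieldwork 79 × 0.05 = 3.95
  Reading responses 76 × 0.06 = 4.56
Sum = 82.83
82.83 is ≥ 80 and < 83 → B-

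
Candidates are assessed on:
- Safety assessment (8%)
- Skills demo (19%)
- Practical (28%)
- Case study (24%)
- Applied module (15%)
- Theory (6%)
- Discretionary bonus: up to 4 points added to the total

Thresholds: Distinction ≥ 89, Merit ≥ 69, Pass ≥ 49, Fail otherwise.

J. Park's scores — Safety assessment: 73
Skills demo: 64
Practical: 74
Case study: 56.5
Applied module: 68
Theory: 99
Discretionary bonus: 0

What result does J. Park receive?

Pass

Weighted total:
  Safety assessment 73 × 0.08 = 5.84
  Skills demo 64 × 0.19 = 12.16
  Practical 74 × 0.28 = 20.72
  Case study 56.5 × 0.24 = 13.56
  Applied module 68 × 0.15 = 10.2
  Theory 99 × 0.06 = 5.94
Sum = 68.42
Discretionary bonus: 68.42 + 0 = 68.42
68.42 is ≥ 49 and < 69 → Pass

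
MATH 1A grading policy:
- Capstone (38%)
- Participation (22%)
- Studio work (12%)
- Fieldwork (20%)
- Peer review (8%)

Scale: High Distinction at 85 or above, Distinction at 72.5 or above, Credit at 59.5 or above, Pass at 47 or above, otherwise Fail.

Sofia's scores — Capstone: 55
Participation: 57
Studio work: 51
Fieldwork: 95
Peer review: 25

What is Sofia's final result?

Credit

Weighted total:
  Capstone 55 × 0.38 = 20.9
  Participation 57 × 0.22 = 12.54
  Studio work 51 × 0.12 = 6.12
  Fieldwork 95 × 0.2 = 19
  Peer review 25 × 0.08 = 2
Sum = 60.56
60.56 is ≥ 59.5 and < 72.5 → Credit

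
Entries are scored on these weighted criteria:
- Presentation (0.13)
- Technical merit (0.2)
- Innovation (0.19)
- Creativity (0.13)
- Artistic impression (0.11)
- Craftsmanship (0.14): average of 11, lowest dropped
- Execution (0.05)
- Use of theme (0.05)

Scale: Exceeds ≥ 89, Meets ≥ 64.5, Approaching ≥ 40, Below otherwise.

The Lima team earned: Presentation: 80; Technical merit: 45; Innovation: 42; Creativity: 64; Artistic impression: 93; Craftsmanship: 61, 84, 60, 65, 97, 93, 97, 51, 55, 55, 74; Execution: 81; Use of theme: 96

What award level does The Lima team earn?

Craftsmanship: drop 51 → average of remaining 10 = 741/10 = 74.1
Weighted total:
  Presentation 80 × 0.13 = 10.4
  Technical merit 45 × 0.2 = 9
  Innovation 42 × 0.19 = 7.98
  Creativity 64 × 0.13 = 8.32
  Artistic impression 93 × 0.11 = 10.23
  Craftsmanship 74.1 × 0.14 = 10.374
  Execution 81 × 0.05 = 4.05
  Use of theme 96 × 0.05 = 4.8
Sum = 65.154
65.154 is ≥ 64.5 and < 89 → Meets

Meets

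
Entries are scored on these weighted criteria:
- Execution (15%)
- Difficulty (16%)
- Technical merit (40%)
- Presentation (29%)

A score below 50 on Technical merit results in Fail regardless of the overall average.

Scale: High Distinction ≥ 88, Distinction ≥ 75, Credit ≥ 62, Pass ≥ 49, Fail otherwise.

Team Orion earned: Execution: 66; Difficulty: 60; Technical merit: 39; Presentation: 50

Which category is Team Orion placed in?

Technical merit score 39 < 50: minimum not met.
Weighted total:
  Execution 66 × 0.15 = 9.9
  Difficulty 60 × 0.16 = 9.6
  Technical merit 39 × 0.4 = 15.6
  Presentation 50 × 0.29 = 14.5
Sum = 49.6
Because the Technical merit minimum was not met, the result is Fail.

Fail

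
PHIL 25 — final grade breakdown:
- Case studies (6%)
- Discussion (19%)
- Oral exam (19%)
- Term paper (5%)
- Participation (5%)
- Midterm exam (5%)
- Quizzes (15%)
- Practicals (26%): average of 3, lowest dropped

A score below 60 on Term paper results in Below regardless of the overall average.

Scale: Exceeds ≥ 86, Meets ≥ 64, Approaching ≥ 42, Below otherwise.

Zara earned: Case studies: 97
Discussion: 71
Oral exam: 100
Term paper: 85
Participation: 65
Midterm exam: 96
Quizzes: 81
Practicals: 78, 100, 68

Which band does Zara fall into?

Practicals: drop 68 → average of remaining 2 = 178/2 = 89
Term paper score 85 ≥ 60: minimum met.
Weighted total:
  Case studies 97 × 0.06 = 5.82
  Discussion 71 × 0.19 = 13.49
  Oral exam 100 × 0.19 = 19
  Term paper 85 × 0.05 = 4.25
  Participation 65 × 0.05 = 3.25
  Midterm exam 96 × 0.05 = 4.8
  Quizzes 81 × 0.15 = 12.15
  Practicals 89 × 0.26 = 23.14
Sum = 85.9
85.9 is ≥ 64 and < 86 → Meets

Meets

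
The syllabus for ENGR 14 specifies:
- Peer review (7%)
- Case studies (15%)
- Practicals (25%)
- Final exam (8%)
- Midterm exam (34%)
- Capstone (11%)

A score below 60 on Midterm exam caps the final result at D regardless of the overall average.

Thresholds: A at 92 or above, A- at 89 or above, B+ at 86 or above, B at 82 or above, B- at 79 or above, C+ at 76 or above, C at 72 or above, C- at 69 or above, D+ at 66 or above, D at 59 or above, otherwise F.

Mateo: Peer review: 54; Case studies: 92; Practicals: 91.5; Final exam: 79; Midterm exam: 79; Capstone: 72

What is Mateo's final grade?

B-

Midterm exam score 79 ≥ 60: minimum met.
Weighted total:
  Peer review 54 × 0.07 = 3.78
  Case studies 92 × 0.15 = 13.8
  Practicals 91.5 × 0.25 = 22.875
  Final exam 79 × 0.08 = 6.32
  Midterm exam 79 × 0.34 = 26.86
  Capstone 72 × 0.11 = 7.92
Sum = 81.555
81.555 is ≥ 79 and < 82 → B-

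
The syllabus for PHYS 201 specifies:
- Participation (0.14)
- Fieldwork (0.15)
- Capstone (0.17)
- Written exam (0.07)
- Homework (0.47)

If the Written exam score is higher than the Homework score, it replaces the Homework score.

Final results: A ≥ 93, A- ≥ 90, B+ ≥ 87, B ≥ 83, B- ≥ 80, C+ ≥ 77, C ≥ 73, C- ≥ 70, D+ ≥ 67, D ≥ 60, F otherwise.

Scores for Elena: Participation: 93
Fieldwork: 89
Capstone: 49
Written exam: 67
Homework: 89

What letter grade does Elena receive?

Written exam (67) ≤ Homework (89), so Homework stays at 89.
Weighted total:
  Participation 93 × 0.14 = 13.02
  Fieldwork 89 × 0.15 = 13.35
  Capstone 49 × 0.17 = 8.33
  Written exam 67 × 0.07 = 4.69
  Homework 89 × 0.47 = 41.83
Sum = 81.22
81.22 is ≥ 80 and < 83 → B-

B-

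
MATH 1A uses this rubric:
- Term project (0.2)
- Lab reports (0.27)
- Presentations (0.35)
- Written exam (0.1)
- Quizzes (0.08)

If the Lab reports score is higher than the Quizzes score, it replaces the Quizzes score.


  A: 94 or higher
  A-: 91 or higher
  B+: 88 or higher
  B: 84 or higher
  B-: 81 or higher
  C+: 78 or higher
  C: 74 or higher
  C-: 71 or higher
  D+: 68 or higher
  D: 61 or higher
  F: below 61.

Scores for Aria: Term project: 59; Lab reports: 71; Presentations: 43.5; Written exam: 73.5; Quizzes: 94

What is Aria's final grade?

D

Lab reports (71) ≤ Quizzes (94), so Quizzes stays at 94.
Weighted total:
  Term project 59 × 0.2 = 11.8
  Lab reports 71 × 0.27 = 19.17
  Presentations 43.5 × 0.35 = 15.225
  Written exam 73.5 × 0.1 = 7.35
  Quizzes 94 × 0.08 = 7.52
Sum = 61.065
61.065 is ≥ 61 and < 68 → D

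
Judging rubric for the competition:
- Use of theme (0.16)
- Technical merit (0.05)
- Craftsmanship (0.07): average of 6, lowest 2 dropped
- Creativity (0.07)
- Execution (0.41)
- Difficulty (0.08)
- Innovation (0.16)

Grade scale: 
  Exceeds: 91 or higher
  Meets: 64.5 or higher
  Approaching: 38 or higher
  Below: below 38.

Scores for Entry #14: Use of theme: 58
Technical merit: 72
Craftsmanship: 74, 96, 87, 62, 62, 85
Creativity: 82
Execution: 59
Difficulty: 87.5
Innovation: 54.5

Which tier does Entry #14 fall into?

Meets

Craftsmanship: drop 62, 62 → average of remaining 4 = 342/4 = 85.5
Weighted total:
  Use of theme 58 × 0.16 = 9.28
  Technical merit 72 × 0.05 = 3.6
  Craftsmanship 85.5 × 0.07 = 5.985
  Creativity 82 × 0.07 = 5.74
  Execution 59 × 0.41 = 24.19
  Difficulty 87.5 × 0.08 = 7
  Innovation 54.5 × 0.16 = 8.72
Sum = 64.515
64.515 is ≥ 64.5 and < 91 → Meets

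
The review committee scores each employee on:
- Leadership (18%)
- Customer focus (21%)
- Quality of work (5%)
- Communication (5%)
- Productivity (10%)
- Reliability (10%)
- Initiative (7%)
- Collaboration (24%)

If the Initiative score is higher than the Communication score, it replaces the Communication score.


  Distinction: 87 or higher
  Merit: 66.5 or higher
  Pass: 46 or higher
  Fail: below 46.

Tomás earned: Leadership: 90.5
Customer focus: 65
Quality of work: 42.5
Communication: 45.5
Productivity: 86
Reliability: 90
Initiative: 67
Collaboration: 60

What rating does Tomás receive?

Initiative (67) > Communication (45.5), so Communication counts as 67.
Weighted total:
  Leadership 90.5 × 0.18 = 16.29
  Customer focus 65 × 0.21 = 13.65
  Quality of work 42.5 × 0.05 = 2.125
  Communication 67 × 0.05 = 3.35
  Productivity 86 × 0.1 = 8.6
  Reliability 90 × 0.1 = 9
  Initiative 67 × 0.07 = 4.69
  Collaboration 60 × 0.24 = 14.4
Sum = 72.105
72.105 is ≥ 66.5 and < 87 → Merit

Merit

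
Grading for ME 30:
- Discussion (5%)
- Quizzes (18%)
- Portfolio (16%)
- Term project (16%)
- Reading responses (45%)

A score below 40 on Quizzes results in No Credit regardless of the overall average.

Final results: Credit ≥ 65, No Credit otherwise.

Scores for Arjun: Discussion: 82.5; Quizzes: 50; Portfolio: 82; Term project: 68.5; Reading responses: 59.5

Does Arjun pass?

Quizzes score 50 ≥ 40: minimum met.
Weighted total:
  Discussion 82.5 × 0.05 = 4.125
  Quizzes 50 × 0.18 = 9
  Portfolio 82 × 0.16 = 13.12
  Term project 68.5 × 0.16 = 10.96
  Reading responses 59.5 × 0.45 = 26.775
Sum = 63.98
63.98 < 65 → No Credit

No Credit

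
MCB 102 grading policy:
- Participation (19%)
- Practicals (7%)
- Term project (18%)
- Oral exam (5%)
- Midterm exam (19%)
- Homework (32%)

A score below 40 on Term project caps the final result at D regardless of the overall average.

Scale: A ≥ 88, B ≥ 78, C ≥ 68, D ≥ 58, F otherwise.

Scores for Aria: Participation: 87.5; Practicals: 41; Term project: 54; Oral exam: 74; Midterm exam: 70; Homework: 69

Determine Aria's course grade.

C

Term project score 54 ≥ 40: minimum met.
Weighted total:
  Participation 87.5 × 0.19 = 16.625
  Practicals 41 × 0.07 = 2.87
  Term project 54 × 0.18 = 9.72
  Oral exam 74 × 0.05 = 3.7
  Midterm exam 70 × 0.19 = 13.3
  Homework 69 × 0.32 = 22.08
Sum = 68.295
68.295 is ≥ 68 and < 78 → C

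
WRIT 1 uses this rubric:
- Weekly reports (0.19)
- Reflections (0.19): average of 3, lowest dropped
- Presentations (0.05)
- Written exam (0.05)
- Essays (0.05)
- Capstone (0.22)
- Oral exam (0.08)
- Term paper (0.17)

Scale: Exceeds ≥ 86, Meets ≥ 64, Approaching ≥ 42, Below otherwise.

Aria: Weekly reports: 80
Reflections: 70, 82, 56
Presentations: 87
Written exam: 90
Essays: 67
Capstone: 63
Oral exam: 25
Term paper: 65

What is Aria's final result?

Meets

Reflections: drop 56 → average of remaining 2 = 152/2 = 76
Weighted total:
  Weekly reports 80 × 0.19 = 15.2
  Reflections 76 × 0.19 = 14.44
  Presentations 87 × 0.05 = 4.35
  Written exam 90 × 0.05 = 4.5
  Essays 67 × 0.05 = 3.35
  Capstone 63 × 0.22 = 13.86
  Oral exam 25 × 0.08 = 2
  Term paper 65 × 0.17 = 11.05
Sum = 68.75
68.75 is ≥ 64 and < 86 → Meets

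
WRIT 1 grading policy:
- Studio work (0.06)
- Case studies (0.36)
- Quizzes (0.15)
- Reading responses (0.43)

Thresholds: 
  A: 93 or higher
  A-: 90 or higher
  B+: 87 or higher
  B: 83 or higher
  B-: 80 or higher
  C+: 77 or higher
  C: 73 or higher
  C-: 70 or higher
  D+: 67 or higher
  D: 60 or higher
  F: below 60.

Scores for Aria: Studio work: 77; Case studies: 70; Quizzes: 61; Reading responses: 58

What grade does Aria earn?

D

Weighted total:
  Studio work 77 × 0.06 = 4.62
  Case studies 70 × 0.36 = 25.2
  Quizzes 61 × 0.15 = 9.15
  Reading responses 58 × 0.43 = 24.94
Sum = 63.91
63.91 is ≥ 60 and < 67 → D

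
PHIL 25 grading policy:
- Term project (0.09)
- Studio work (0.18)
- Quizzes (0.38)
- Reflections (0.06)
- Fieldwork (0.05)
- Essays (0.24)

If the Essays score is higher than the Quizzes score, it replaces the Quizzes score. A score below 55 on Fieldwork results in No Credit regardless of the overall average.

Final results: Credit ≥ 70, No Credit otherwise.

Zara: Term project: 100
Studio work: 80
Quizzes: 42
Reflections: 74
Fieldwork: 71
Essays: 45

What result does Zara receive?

Essays (45) > Quizzes (42), so Quizzes counts as 45.
Fieldwork score 71 ≥ 55: minimum met.
Weighted total:
  Term project 100 × 0.09 = 9
  Studio work 80 × 0.18 = 14.4
  Quizzes 45 × 0.38 = 17.1
  Reflections 74 × 0.06 = 4.44
  Fieldwork 71 × 0.05 = 3.55
  Essays 45 × 0.24 = 10.8
Sum = 59.29
59.29 < 70 → No Credit

No Credit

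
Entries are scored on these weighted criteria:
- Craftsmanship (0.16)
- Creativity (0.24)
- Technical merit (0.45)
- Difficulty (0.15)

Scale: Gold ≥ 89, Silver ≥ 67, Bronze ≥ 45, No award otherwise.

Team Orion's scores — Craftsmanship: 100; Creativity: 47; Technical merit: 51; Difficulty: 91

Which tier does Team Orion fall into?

Weighted total:
  Craftsmanship 100 × 0.16 = 16
  Creativity 47 × 0.24 = 11.28
  Technical merit 51 × 0.45 = 22.95
  Difficulty 91 × 0.15 = 13.65
Sum = 63.88
63.88 is ≥ 45 and < 67 → Bronze

Bronze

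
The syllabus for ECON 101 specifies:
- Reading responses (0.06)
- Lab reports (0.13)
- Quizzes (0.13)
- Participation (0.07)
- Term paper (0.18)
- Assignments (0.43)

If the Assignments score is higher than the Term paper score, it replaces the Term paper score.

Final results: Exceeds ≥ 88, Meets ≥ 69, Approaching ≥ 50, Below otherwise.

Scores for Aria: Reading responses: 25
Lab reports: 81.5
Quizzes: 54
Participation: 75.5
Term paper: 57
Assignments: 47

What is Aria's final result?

Assignments (47) ≤ Term paper (57), so Term paper stays at 57.
Weighted total:
  Reading responses 25 × 0.06 = 1.5
  Lab reports 81.5 × 0.13 = 10.595
  Quizzes 54 × 0.13 = 7.02
  Participation 75.5 × 0.07 = 5.285
  Term paper 57 × 0.18 = 10.26
  Assignments 47 × 0.43 = 20.21
Sum = 54.87
54.87 is ≥ 50 and < 69 → Approaching

Approaching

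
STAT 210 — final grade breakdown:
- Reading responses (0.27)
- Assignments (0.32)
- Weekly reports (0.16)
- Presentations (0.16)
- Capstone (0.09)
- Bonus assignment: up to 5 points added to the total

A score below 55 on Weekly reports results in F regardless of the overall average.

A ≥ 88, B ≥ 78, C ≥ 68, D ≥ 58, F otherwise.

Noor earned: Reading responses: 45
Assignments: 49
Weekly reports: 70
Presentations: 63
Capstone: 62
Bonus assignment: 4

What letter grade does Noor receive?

D

Weekly reports score 70 ≥ 55: minimum met.
Weighted total:
  Reading responses 45 × 0.27 = 12.15
  Assignments 49 × 0.32 = 15.68
  Weekly reports 70 × 0.16 = 11.2
  Presentations 63 × 0.16 = 10.08
  Capstone 62 × 0.09 = 5.58
Sum = 54.69
Bonus assignment: 54.69 + 4 = 58.69
58.69 is ≥ 58 and < 68 → D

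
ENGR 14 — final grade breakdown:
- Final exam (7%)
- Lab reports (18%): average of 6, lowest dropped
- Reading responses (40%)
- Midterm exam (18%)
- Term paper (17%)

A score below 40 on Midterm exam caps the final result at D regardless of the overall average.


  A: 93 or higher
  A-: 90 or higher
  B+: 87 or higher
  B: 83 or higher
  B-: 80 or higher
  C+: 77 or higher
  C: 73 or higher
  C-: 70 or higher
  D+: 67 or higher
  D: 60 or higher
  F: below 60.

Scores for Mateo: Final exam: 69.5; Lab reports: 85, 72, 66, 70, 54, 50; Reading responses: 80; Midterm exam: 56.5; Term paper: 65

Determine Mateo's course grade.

C-

Lab reports: drop 50 → average of remaining 5 = 347/5 = 69.4
Midterm exam score 56.5 ≥ 40: minimum met.
Weighted total:
  Final exam 69.5 × 0.07 = 4.865
  Lab reports 69.4 × 0.18 = 12.492
  Reading responses 80 × 0.4 = 32
  Midterm exam 56.5 × 0.18 = 10.17
  Term paper 65 × 0.17 = 11.05
Sum = 70.577
70.577 is ≥ 70 and < 73 → C-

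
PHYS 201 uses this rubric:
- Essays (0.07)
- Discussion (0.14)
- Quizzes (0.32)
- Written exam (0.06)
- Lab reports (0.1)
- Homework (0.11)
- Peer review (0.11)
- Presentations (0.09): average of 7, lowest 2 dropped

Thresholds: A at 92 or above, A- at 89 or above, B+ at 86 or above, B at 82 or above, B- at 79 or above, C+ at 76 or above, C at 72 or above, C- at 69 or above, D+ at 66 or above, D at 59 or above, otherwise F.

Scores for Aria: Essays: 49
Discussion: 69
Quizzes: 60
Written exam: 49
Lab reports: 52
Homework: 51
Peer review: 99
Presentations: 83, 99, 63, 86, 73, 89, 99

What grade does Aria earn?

D

Presentations: drop 63, 73 → average of remaining 5 = 456/5 = 91.2
Weighted total:
  Essays 49 × 0.07 = 3.43
  Discussion 69 × 0.14 = 9.66
  Quizzes 60 × 0.32 = 19.2
  Written exam 49 × 0.06 = 2.94
  Lab reports 52 × 0.1 = 5.2
  Homework 51 × 0.11 = 5.61
  Peer review 99 × 0.11 = 10.89
  Presentations 91.2 × 0.09 = 8.208
Sum = 65.138
65.138 is ≥ 59 and < 66 → D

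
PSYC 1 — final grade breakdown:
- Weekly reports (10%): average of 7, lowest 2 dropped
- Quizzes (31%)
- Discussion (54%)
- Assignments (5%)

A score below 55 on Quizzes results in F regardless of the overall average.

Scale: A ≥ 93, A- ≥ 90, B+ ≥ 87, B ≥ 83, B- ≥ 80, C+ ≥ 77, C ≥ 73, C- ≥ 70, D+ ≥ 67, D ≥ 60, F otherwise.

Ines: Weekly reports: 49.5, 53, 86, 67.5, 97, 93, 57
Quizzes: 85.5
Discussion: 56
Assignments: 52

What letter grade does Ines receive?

D+

Weekly reports: drop 49.5, 53 → average of remaining 5 = 400.5/5 = 80.1
Quizzes score 85.5 ≥ 55: minimum met.
Weighted total:
  Weekly reports 80.1 × 0.1 = 8.01
  Quizzes 85.5 × 0.31 = 26.505
  Discussion 56 × 0.54 = 30.24
  Assignments 52 × 0.05 = 2.6
Sum = 67.355
67.355 is ≥ 67 and < 70 → D+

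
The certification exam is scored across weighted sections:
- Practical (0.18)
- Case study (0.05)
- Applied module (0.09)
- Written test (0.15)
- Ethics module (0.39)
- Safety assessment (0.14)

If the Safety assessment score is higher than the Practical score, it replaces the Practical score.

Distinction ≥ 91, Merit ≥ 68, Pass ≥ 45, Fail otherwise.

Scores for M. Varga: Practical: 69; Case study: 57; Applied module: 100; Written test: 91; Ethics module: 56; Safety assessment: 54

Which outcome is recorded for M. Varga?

Safety assessment (54) ≤ Practical (69), so Practical stays at 69.
Weighted total:
  Practical 69 × 0.18 = 12.42
  Case study 57 × 0.05 = 2.85
  Applied module 100 × 0.09 = 9
  Written test 91 × 0.15 = 13.65
  Ethics module 56 × 0.39 = 21.84
  Safety assessment 54 × 0.14 = 7.56
Sum = 67.32
67.32 is ≥ 45 and < 68 → Pass

Pass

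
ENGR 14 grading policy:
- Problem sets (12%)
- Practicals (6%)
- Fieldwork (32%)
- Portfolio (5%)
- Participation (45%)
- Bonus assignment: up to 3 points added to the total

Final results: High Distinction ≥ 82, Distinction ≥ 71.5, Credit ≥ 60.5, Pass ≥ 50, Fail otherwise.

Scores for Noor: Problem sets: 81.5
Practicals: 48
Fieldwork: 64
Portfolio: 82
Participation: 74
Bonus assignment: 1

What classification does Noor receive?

Distinction

Weighted total:
  Problem sets 81.5 × 0.12 = 9.78
  Practicals 48 × 0.06 = 2.88
  Fieldwork 64 × 0.32 = 20.48
  Portfolio 82 × 0.05 = 4.1
  Participation 74 × 0.45 = 33.3
Sum = 70.54
Bonus assignment: 70.54 + 1 = 71.54
71.54 is ≥ 71.5 and < 82 → Distinction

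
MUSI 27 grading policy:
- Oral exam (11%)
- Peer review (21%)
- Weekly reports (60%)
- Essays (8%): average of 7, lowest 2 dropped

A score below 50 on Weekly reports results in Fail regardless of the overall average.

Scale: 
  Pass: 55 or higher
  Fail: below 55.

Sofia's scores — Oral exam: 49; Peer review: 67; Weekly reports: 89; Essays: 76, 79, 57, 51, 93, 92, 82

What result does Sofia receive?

Essays: drop 51, 57 → average of remaining 5 = 422/5 = 84.4
Weekly reports score 89 ≥ 50: minimum met.
Weighted total:
  Oral exam 49 × 0.11 = 5.39
  Peer review 67 × 0.21 = 14.07
  Weekly reports 89 × 0.6 = 53.4
  Essays 84.4 × 0.08 = 6.752
Sum = 79.612
79.612 ≥ 55 → Pass

Pass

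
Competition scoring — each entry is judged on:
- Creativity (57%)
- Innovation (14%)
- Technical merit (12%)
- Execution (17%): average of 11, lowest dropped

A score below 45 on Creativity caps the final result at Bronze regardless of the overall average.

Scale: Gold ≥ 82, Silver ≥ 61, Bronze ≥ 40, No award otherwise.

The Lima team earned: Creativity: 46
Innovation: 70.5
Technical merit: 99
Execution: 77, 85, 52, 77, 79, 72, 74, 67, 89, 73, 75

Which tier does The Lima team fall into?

Execution: drop 52 → average of remaining 10 = 768/10 = 76.8
Creativity score 46 ≥ 45: minimum met.
Weighted total:
  Creativity 46 × 0.57 = 26.22
  Innovation 70.5 × 0.14 = 9.87
  Technical merit 99 × 0.12 = 11.88
  Execution 76.8 × 0.17 = 13.056
Sum = 61.026
61.026 is ≥ 61 and < 82 → Silver

Silver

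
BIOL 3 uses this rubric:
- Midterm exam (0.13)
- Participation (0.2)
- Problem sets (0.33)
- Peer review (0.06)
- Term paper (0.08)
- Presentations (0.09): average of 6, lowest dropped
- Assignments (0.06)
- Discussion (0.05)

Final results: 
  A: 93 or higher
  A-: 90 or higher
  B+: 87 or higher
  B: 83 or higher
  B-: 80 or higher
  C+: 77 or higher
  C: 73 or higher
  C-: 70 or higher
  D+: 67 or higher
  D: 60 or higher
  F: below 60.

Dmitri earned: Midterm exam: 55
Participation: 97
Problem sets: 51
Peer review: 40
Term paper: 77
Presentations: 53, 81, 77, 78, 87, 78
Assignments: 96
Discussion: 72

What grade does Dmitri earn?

D+

Presentations: drop 53 → average of remaining 5 = 401/5 = 80.2
Weighted total:
  Midterm exam 55 × 0.13 = 7.15
  Participation 97 × 0.2 = 19.4
  Problem sets 51 × 0.33 = 16.83
  Peer review 40 × 0.06 = 2.4
  Term paper 77 × 0.08 = 6.16
  Presentations 80.2 × 0.09 = 7.218
  Assignments 96 × 0.06 = 5.76
  Discussion 72 × 0.05 = 3.6
Sum = 68.518
68.518 is ≥ 67 and < 70 → D+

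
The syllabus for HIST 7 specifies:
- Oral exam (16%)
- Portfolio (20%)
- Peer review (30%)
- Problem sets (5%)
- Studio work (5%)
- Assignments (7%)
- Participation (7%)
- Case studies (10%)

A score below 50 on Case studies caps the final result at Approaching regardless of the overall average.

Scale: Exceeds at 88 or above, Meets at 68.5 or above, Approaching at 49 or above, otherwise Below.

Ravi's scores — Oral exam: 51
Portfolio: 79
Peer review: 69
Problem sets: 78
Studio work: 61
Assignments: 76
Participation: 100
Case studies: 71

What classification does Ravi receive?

Case studies score 71 ≥ 50: minimum met.
Weighted total:
  Oral exam 51 × 0.16 = 8.16
  Portfolio 79 × 0.2 = 15.8
  Peer review 69 × 0.3 = 20.7
  Problem sets 78 × 0.05 = 3.9
  Studio work 61 × 0.05 = 3.05
  Assignments 76 × 0.07 = 5.32
  Participation 100 × 0.07 = 7
  Case studies 71 × 0.1 = 7.1
Sum = 71.03
71.03 is ≥ 68.5 and < 88 → Meets

Meets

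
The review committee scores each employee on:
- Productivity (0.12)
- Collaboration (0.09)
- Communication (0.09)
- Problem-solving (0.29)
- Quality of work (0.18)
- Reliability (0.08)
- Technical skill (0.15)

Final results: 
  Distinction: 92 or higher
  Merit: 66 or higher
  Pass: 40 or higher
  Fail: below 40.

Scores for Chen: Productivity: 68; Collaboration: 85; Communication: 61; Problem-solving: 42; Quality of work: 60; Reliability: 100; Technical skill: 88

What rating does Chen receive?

Weighted total:
  Productivity 68 × 0.12 = 8.16
  Collaboration 85 × 0.09 = 7.65
  Communication 61 × 0.09 = 5.49
  Problem-solving 42 × 0.29 = 12.18
  Quality of work 60 × 0.18 = 10.8
  Reliability 100 × 0.08 = 8
  Technical skill 88 × 0.15 = 13.2
Sum = 65.48
65.48 is ≥ 40 and < 66 → Pass

Pass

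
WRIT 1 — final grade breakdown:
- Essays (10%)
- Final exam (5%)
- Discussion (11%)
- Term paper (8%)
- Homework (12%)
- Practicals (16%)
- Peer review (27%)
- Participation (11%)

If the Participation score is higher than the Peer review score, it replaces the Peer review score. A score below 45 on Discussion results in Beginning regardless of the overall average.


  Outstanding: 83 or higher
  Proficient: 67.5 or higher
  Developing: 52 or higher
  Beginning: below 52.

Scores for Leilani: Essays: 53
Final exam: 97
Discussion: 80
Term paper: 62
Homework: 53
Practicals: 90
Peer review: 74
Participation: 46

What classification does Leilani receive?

Proficient

Participation (46) ≤ Peer review (74), so Peer review stays at 74.
Discussion score 80 ≥ 45: minimum met.
Weighted total:
  Essays 53 × 0.1 = 5.3
  Final exam 97 × 0.05 = 4.85
  Discussion 80 × 0.11 = 8.8
  Term paper 62 × 0.08 = 4.96
  Homework 53 × 0.12 = 6.36
  Practicals 90 × 0.16 = 14.4
  Peer review 74 × 0.27 = 19.98
  Participation 46 × 0.11 = 5.06
Sum = 69.71
69.71 is ≥ 67.5 and < 83 → Proficient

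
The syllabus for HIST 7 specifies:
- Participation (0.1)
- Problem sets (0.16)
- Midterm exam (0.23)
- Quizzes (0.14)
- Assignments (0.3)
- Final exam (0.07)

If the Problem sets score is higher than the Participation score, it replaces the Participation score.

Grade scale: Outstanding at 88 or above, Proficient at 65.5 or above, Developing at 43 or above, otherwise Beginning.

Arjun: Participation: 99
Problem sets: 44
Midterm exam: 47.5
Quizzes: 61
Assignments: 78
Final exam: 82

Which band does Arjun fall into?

Proficient

Problem sets (44) ≤ Participation (99), so Participation stays at 99.
Weighted total:
  Participation 99 × 0.1 = 9.9
  Problem sets 44 × 0.16 = 7.04
  Midterm exam 47.5 × 0.23 = 10.925
  Quizzes 61 × 0.14 = 8.54
  Assignments 78 × 0.3 = 23.4
  Final exam 82 × 0.07 = 5.74
Sum = 65.545
65.545 is ≥ 65.5 and < 88 → Proficient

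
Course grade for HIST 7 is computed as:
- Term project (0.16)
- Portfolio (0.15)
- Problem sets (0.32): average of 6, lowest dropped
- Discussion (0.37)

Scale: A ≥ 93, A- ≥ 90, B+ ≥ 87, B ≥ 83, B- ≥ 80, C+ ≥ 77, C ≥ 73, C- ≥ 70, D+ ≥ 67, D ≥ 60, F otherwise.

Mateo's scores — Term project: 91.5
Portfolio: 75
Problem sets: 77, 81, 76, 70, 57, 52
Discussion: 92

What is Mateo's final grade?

B

Problem sets: drop 52 → average of remaining 5 = 361/5 = 72.2
Weighted total:
  Term project 91.5 × 0.16 = 14.64
  Portfolio 75 × 0.15 = 11.25
  Problem sets 72.2 × 0.32 = 23.104
  Discussion 92 × 0.37 = 34.04
Sum = 83.034
83.034 is ≥ 83 and < 87 → B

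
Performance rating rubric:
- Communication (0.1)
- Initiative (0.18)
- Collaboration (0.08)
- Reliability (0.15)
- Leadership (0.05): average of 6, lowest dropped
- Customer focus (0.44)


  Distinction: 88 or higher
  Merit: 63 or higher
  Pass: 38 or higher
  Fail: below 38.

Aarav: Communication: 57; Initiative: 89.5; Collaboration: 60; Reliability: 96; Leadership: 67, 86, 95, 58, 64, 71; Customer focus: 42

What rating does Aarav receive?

Leadership: drop 58 → average of remaining 5 = 383/5 = 76.6
Weighted total:
  Communication 57 × 0.1 = 5.7
  Initiative 89.5 × 0.18 = 16.11
  Collaboration 60 × 0.08 = 4.8
  Reliability 96 × 0.15 = 14.4
  Leadership 76.6 × 0.05 = 3.83
  Customer focus 42 × 0.44 = 18.48
Sum = 63.32
63.32 is ≥ 63 and < 88 → Merit

Merit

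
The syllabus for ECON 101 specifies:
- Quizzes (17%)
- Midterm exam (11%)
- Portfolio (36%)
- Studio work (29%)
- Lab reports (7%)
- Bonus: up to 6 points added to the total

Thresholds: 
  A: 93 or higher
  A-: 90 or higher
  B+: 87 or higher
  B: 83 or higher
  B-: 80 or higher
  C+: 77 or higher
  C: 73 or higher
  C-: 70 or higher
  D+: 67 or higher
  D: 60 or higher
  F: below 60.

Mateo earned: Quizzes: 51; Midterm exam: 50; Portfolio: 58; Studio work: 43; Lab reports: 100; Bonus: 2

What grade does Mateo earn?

Weighted total:
  Quizzes 51 × 0.17 = 8.67
  Midterm exam 50 × 0.11 = 5.5
  Portfolio 58 × 0.36 = 20.88
  Studio work 43 × 0.29 = 12.47
  Lab reports 100 × 0.07 = 7
Sum = 54.52
Bonus: 54.52 + 2 = 56.52
56.52 < 60 → F

F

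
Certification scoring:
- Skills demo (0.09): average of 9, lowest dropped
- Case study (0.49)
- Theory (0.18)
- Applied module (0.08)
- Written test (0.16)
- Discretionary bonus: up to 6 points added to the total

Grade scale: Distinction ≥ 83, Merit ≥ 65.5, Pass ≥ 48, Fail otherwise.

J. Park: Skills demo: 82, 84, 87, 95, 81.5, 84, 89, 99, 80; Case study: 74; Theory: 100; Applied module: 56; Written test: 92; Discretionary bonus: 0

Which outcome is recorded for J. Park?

Merit

Skills demo: drop 80 → average of remaining 8 = 701.5/8 = 87.6875
Weighted total:
  Skills demo 87.6875 × 0.09 = 7.891875
  Case study 74 × 0.49 = 36.26
  Theory 100 × 0.18 = 18
  Applied module 56 × 0.08 = 4.48
  Written test 92 × 0.16 = 14.72
Sum = 81.351875
Discretionary bonus: 81.351875 + 0 = 81.351875
81.351875 is ≥ 65.5 and < 83 → Merit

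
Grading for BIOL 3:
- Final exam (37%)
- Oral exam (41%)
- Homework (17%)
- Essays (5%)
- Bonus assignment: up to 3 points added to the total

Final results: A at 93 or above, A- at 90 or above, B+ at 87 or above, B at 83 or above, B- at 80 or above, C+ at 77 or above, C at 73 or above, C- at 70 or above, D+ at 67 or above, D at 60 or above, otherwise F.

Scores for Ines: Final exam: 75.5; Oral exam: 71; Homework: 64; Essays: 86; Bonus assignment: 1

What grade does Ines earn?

C

Weighted total:
  Final exam 75.5 × 0.37 = 27.935
  Oral exam 71 × 0.41 = 29.11
  Homework 64 × 0.17 = 10.88
  Essays 86 × 0.05 = 4.3
Sum = 72.225
Bonus assignment: 72.225 + 1 = 73.225
73.225 is ≥ 73 and < 77 → C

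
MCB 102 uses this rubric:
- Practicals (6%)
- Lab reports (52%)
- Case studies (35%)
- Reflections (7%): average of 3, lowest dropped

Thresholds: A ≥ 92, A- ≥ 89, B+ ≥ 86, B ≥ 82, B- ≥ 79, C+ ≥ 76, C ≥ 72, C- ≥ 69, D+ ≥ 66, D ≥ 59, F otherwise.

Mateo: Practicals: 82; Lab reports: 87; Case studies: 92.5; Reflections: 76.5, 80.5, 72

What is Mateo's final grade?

B+

Reflections: drop 72 → average of remaining 2 = 157/2 = 78.5
Weighted total:
  Practicals 82 × 0.06 = 4.92
  Lab reports 87 × 0.52 = 45.24
  Case studies 92.5 × 0.35 = 32.375
  Reflections 78.5 × 0.07 = 5.495
Sum = 88.03
88.03 is ≥ 86 and < 89 → B+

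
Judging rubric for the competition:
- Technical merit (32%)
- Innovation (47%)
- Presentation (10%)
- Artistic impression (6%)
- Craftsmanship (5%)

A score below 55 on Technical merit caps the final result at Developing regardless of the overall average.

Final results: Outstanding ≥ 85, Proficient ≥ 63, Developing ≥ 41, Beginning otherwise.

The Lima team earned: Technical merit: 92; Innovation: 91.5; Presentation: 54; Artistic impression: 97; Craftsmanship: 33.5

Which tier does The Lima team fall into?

Technical merit score 92 ≥ 55: minimum met.
Weighted total:
  Technical merit 92 × 0.32 = 29.44
  Innovation 91.5 × 0.47 = 43.005
  Presentation 54 × 0.1 = 5.4
  Artistic impression 97 × 0.06 = 5.82
  Craftsmanship 33.5 × 0.05 = 1.675
Sum = 85.34
85.34 ≥ 85 → Outstanding

Outstanding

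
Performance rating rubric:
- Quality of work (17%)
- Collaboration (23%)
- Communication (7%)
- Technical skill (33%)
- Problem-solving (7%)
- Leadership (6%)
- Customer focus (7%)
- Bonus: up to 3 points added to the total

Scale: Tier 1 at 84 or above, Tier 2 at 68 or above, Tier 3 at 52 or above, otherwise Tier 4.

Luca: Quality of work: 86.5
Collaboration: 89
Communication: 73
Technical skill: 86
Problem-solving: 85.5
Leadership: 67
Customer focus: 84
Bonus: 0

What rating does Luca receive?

Tier 1

Weighted total:
  Quality of work 86.5 × 0.17 = 14.705
  Collaboration 89 × 0.23 = 20.47
  Communication 73 × 0.07 = 5.11
  Technical skill 86 × 0.33 = 28.38
  Problem-solving 85.5 × 0.07 = 5.985
  Leadership 67 × 0.06 = 4.02
  Customer focus 84 × 0.07 = 5.88
Sum = 84.55
Bonus: 84.55 + 0 = 84.55
84.55 ≥ 84 → Tier 1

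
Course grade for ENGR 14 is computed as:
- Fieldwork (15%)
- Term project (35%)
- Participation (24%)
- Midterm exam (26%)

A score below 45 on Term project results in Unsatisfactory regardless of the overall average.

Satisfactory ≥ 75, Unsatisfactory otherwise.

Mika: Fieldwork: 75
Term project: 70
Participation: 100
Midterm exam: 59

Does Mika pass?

Satisfactory

Term project score 70 ≥ 45: minimum met.
Weighted total:
  Fieldwork 75 × 0.15 = 11.25
  Term project 70 × 0.35 = 24.5
  Participation 100 × 0.24 = 24
  Midterm exam 59 × 0.26 = 15.34
Sum = 75.09
75.09 ≥ 75 → Satisfactory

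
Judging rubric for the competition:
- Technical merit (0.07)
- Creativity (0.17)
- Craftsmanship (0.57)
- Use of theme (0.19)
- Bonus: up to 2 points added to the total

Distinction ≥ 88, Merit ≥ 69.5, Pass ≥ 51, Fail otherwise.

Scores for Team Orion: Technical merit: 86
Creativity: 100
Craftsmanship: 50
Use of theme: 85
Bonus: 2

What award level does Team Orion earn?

Merit

Weighted total:
  Technical merit 86 × 0.07 = 6.02
  Creativity 100 × 0.17 = 17
  Craftsmanship 50 × 0.57 = 28.5
  Use of theme 85 × 0.19 = 16.15
Sum = 67.67
Bonus: 67.67 + 2 = 69.67
69.67 is ≥ 69.5 and < 88 → Merit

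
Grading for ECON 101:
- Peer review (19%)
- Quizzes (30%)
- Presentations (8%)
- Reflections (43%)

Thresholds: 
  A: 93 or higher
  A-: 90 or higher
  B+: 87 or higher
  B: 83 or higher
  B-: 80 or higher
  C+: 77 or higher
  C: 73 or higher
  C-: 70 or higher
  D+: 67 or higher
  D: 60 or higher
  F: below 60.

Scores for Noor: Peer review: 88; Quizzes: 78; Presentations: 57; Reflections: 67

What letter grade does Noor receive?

C

Weighted total:
  Peer review 88 × 0.19 = 16.72
  Quizzes 78 × 0.3 = 23.4
  Presentations 57 × 0.08 = 4.56
  Reflections 67 × 0.43 = 28.81
Sum = 73.49
73.49 is ≥ 73 and < 77 → C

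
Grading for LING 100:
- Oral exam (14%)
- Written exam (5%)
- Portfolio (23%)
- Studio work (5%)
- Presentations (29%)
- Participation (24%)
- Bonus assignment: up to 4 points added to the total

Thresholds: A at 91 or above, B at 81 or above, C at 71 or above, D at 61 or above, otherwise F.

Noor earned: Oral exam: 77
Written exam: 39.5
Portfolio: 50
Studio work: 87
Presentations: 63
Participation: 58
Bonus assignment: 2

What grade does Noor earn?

D

Weighted total:
  Oral exam 77 × 0.14 = 10.78
  Written exam 39.5 × 0.05 = 1.975
  Portfolio 50 × 0.23 = 11.5
  Studio work 87 × 0.05 = 4.35
  Presentations 63 × 0.29 = 18.27
  Participation 58 × 0.24 = 13.92
Sum = 60.795
Bonus assignment: 60.795 + 2 = 62.795
62.795 is ≥ 61 and < 71 → D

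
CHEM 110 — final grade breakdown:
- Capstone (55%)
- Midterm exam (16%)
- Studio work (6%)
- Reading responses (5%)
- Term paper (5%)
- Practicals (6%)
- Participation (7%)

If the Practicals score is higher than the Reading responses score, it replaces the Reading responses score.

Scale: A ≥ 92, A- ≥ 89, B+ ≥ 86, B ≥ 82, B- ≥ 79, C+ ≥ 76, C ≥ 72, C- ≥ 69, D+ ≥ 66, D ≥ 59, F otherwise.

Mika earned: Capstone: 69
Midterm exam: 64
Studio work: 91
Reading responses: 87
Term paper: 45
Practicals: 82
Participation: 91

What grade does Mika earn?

C-

Practicals (82) ≤ Reading responses (87), so Reading responses stays at 87.
Weighted total:
  Capstone 69 × 0.55 = 37.95
  Midterm exam 64 × 0.16 = 10.24
  Studio work 91 × 0.06 = 5.46
  Reading responses 87 × 0.05 = 4.35
  Term paper 45 × 0.05 = 2.25
  Practicals 82 × 0.06 = 4.92
  Participation 91 × 0.07 = 6.37
Sum = 71.54
71.54 is ≥ 69 and < 72 → C-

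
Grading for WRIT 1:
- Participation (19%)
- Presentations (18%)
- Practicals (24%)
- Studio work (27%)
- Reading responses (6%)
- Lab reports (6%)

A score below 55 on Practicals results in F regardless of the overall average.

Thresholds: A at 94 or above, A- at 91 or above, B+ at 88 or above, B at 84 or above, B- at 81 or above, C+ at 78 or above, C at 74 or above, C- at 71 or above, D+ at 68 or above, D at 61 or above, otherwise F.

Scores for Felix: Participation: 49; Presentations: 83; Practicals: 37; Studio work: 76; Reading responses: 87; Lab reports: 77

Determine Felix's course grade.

F

Practicals score 37 < 55: minimum not met.
Weighted total:
  Participation 49 × 0.19 = 9.31
  Presentations 83 × 0.18 = 14.94
  Practicals 37 × 0.24 = 8.88
  Studio work 76 × 0.27 = 20.52
  Reading responses 87 × 0.06 = 5.22
  Lab reports 77 × 0.06 = 4.62
Sum = 63.49
Because the Practicals minimum was not met, the result is F.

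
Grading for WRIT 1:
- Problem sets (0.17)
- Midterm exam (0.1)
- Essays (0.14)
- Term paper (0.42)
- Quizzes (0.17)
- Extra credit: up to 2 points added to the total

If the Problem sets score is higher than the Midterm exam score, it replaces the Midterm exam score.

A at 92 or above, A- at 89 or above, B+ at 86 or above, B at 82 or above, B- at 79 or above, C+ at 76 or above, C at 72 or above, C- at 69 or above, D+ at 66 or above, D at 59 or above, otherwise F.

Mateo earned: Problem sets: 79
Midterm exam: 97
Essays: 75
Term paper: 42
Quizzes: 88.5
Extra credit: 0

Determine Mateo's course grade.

Problem sets (79) ≤ Midterm exam (97), so Midterm exam stays at 97.
Weighted total:
  Problem sets 79 × 0.17 = 13.43
  Midterm exam 97 × 0.1 = 9.7
  Essays 75 × 0.14 = 10.5
  Term paper 42 × 0.42 = 17.64
  Quizzes 88.5 × 0.17 = 15.045
Sum = 66.315
Extra credit: 66.315 + 0 = 66.315
66.315 is ≥ 66 and < 69 → D+

D+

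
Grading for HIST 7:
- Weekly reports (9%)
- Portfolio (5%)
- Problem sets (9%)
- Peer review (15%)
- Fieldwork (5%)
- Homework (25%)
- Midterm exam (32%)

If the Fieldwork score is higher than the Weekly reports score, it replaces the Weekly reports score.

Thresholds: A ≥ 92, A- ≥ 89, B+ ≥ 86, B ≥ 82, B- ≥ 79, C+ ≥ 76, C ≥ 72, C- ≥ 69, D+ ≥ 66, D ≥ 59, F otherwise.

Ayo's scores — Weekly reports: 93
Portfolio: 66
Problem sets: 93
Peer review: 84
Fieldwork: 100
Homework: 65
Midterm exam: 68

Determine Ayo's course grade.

C+

Fieldwork (100) > Weekly reports (93), so Weekly reports counts as 100.
Weighted total:
  Weekly reports 100 × 0.09 = 9
  Portfolio 66 × 0.05 = 3.3
  Problem sets 93 × 0.09 = 8.37
  Peer review 84 × 0.15 = 12.6
  Fieldwork 100 × 0.05 = 5
  Homework 65 × 0.25 = 16.25
  Midterm exam 68 × 0.32 = 21.76
Sum = 76.28
76.28 is ≥ 76 and < 79 → C+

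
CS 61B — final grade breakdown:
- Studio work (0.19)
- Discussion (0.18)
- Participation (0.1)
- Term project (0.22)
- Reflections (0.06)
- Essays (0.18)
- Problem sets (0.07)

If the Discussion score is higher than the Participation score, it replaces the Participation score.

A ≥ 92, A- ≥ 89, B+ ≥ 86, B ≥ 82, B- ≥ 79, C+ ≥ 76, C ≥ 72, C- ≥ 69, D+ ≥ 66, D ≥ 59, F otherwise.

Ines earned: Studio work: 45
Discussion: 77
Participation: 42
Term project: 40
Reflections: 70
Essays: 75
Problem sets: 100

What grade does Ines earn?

D

Discussion (77) > Participation (42), so Participation counts as 77.
Weighted total:
  Studio work 45 × 0.19 = 8.55
  Discussion 77 × 0.18 = 13.86
  Participation 77 × 0.1 = 7.7
  Term project 40 × 0.22 = 8.8
  Reflections 70 × 0.06 = 4.2
  Essays 75 × 0.18 = 13.5
  Problem sets 100 × 0.07 = 7
Sum = 63.61
63.61 is ≥ 59 and < 66 → D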